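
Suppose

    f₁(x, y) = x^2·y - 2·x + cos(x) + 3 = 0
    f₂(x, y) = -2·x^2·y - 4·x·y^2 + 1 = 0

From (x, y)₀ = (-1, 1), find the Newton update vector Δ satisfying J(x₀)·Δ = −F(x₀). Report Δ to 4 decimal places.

At (-1, 1): F = (6.540302, 3.0000).
Jacobian J = [[2·x·y - sin(x) - 2, x^2], [-4·x·y - 4·y^2, -2·x^2 - 8·x·y]].
At the point, J = [[-3.158529, 1.0000], [0.0000, 6.0000]] (det J = -18.951174).
Solving J·Δ = −F gives Δ = (1.9124, -0.5000).

(1.9124, -0.5000)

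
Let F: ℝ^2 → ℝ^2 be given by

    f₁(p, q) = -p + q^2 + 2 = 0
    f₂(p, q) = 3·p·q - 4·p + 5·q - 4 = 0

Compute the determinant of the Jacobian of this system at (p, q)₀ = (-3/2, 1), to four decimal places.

J = [[-1, 2·q], [3·q - 4, 3·p + 5]].
At the point, J = [[-1.0000, 2.0000], [-1.0000, 0.5000]].
det J = 1.5000.

1.5000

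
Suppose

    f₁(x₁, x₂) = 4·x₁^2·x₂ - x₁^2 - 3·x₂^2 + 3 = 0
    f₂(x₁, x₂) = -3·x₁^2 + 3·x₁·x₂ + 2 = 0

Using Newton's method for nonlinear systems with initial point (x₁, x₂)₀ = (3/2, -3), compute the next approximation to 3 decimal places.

At (3/2, -3): F = (-53.250, -18.250).
Jacobian J = [[8·x₁·x₂ - 2·x₁, 4·x₁^2 - 6·x₂], [-6·x₁ + 3·x₂, 3·x₁]].
At the point, J = [[-39.000, 27.000], [-18.000, 4.500]] (det J = 310.500).
Solving J·Δ = −F gives Δ = (-0.815, 0.795).
Then the next iterate is (x₁, x₂)₁ = (0.685, -2.205).

(0.685, -2.205)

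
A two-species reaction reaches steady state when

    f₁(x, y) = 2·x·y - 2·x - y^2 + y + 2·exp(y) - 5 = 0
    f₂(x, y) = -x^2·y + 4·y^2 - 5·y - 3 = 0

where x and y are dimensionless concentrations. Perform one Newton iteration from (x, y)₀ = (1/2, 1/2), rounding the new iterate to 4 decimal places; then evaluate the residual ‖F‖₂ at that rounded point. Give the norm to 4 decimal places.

26.4921

At (1/2, 1/2): F = (-1.952557, -4.6250).
Jacobian J = [[2·y - 2, 2·x - 2·y + 2·exp(y) + 1], [-2·x·y, -x^2 + 8·y - 5]].
At the point, J = [[-1.0000, 4.297443], [-0.5000, -1.2500]] (det J = 3.398721).
Solving J·Δ = −F gives Δ = (-6.5661, -1.0736).
Then the next iterate is (x, y)₁ = (-6.0661, -0.5736).
Re-evaluating at (-6.0661, -0.5736): F = (14.315599, 22.291154), so ‖F‖₂ = 26.4921.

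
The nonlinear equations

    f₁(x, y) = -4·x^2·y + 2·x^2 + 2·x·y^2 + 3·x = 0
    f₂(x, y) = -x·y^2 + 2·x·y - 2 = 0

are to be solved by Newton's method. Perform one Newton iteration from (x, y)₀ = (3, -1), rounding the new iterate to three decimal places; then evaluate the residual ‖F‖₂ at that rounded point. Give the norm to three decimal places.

21.685

At (3, -1): F = (69.000, -11.000).
Jacobian J = [[-8·x·y + 4·x + 2·y^2 + 3, -4·x^2 + 4·x·y], [-y^2 + 2·y, -2·x·y + 2·x]].
At the point, J = [[41.000, -48.000], [-3.000, 12.000]] (det J = 348.000).
Solving J·Δ = −F gives Δ = (-0.862, 0.701).
Then the next iterate is (x, y)₁ = (2.138, -0.299).
Re-evaluating at (2.138, -0.299): F = (21.40534, -3.46966), so ‖F‖₂ = 21.685.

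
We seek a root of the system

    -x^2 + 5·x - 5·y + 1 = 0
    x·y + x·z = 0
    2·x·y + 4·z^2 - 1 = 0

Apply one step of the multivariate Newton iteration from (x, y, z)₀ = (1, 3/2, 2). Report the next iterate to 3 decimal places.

(0.495, 0.697, 1.070)

At (1, 3/2, 2): F = (-2.500, 3.500, 18.000).
Jacobian J = [[-2·x + 5, -5, 0], [y + z, x, x], [2·y, 2·x, 8·z]].
At the point, J = [[3.000, -5.000, 0.000], [3.500, 1.000, 1.000], [3.000, 2.000, 16.000]] (det J = 307.000).
Solving J·Δ = −F gives Δ = (-0.505, -0.803, -0.930).
Then the next iterate is (x, y, z)₁ = (0.495, 0.697, 1.070).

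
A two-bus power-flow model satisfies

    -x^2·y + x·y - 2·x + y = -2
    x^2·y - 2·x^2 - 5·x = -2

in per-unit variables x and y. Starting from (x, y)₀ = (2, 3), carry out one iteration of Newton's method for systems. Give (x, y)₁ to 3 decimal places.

(1.467, 3.867)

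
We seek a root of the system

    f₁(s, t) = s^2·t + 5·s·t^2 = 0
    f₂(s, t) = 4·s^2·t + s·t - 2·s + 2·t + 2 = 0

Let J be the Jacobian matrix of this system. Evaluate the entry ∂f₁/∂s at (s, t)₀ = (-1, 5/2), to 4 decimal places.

∂f₁/∂s = 2·s·t + 5·t^2.
At (-1, 5/2) this is 26.2500.

26.2500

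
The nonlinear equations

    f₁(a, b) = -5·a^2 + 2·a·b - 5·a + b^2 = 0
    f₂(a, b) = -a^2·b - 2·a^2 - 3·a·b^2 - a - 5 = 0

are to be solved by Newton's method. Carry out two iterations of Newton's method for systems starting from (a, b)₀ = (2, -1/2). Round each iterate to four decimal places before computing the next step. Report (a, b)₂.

At (2, -1/2): F = (-31.7500, -14.5000).
Jacobian J = [[-10·a + 2·b - 5, 2·a + 2·b], [-2·a·b - 4·a - 3·b^2 - 1, -a^2 - 6·a·b]].
At the point, J = [[-26.0000, 3.0000], [-7.7500, 2.0000]] (det J = -28.7500).
Solving J·Δ = −F gives Δ = (-0.6957, 4.5543).
Then the next iterate is (a, b)₁ = (1.3043, 4.0543).
Round to (1.3043, 4.0543) and repeat: F = (11.985903, -80.921567), J = [[-9.9344, 10.7172], [-66.105292, -33.429339]].
Δ = (-0.4484, -1.5340), so (a, b)₂ = (0.8559, 2.5203).

(0.8559, 2.5203)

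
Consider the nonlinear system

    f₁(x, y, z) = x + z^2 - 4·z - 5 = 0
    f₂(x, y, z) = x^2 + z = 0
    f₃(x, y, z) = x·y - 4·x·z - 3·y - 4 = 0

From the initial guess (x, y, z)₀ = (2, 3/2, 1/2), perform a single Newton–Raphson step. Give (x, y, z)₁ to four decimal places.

(1.3269, 6.7981, -1.3077)

At (2, 3/2, 1/2): F = (-4.7500, 4.5000, -9.5000).
Jacobian J = [[1, 0, 2·z - 4], [2·x, 0, 1], [y - 4·z, x - 3, -4·x]].
At the point, J = [[1.0000, 0.0000, -3.0000], [4.0000, 0.0000, 1.0000], [-0.5000, -1.0000, -8.0000]] (det J = 13.0000).
Solving J·Δ = −F gives Δ = (-0.6731, 5.2981, -1.8077).
Then the next iterate is (x, y, z)₁ = (1.3269, 6.7981, -1.3077).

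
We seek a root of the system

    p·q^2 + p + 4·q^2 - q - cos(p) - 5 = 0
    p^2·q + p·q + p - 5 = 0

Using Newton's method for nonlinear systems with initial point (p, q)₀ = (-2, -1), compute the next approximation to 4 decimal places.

(0.3519, -1.2037)

At (-2, -1): F = (-3.583853, -9.0000).
Jacobian J = [[q^2 + sin(p) + 1, 2·p·q + 8·q - 1], [2·p·q + q + 1, p^2 + p]].
At the point, J = [[1.090703, -5.0000], [4.0000, 2.0000]] (det J = 22.181405).
Solving J·Δ = −F gives Δ = (2.3519, -0.2037).
Then the next iterate is (p, q)₁ = (0.3519, -1.2037).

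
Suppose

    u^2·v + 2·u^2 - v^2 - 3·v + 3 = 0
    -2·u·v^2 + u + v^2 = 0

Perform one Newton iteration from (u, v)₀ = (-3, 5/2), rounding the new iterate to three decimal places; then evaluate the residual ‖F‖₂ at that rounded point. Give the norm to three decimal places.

At (-3, 5/2): F = (29.750, 40.750).
Jacobian J = [[2·u·v + 4·u, u^2 - 2·v - 3], [-2·v^2 + 1, -4·u·v + 2·v]].
At the point, J = [[-27.000, 1.000], [-11.500, 35.000]] (det J = -933.500).
Solving J·Δ = −F gives Δ = (1.072, -0.812).
Then the next iterate is (u, v)₁ = (-1.928, 1.688).
Re-evaluating at (-1.928, 1.688): F = (8.79563, 11.90841), so ‖F‖₂ = 14.805.

14.805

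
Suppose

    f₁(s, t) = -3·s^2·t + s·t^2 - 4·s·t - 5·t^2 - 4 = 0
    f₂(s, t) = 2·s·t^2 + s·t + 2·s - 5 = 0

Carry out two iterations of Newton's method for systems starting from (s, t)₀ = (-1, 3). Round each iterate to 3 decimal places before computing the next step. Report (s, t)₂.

(0.128, 0.699)

At (-1, 3): F = (-55.000, -28.000).
Jacobian J = [[-6·s·t + t^2 - 4·t, -3·s^2 + 2·s·t - 4·s - 10·t], [2·t^2 + t + 2, 4·s·t + s]].
At the point, J = [[15.000, -35.000], [23.000, -13.000]] (det J = 610.000).
Solving J·Δ = −F gives Δ = (0.434, -1.385).
Then the next iterate is (s, t)₁ = (-0.566, 1.615).
Round to (-0.566, 1.615) and repeat: F = (-16.41315, -9.99860), J = [[1.63277, -16.67525], [8.83145, -4.22236]].
Δ = (0.694, -0.916), so (s, t)₂ = (0.128, 0.699).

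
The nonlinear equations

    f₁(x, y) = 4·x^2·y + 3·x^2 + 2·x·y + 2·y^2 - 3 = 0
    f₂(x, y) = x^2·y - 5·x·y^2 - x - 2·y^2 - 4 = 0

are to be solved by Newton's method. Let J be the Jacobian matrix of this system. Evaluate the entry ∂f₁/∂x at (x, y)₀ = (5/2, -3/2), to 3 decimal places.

-18.000

∂f₁/∂x = 8·x·y + 6·x + 2·y.
At (5/2, -3/2) this is -18.000.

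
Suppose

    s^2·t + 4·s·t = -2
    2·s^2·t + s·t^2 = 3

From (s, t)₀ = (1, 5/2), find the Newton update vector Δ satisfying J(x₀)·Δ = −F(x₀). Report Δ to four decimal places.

(-2.5368, 4.7105)

At (1, 5/2): F = (14.5000, 8.2500).
Jacobian J = [[2·s·t + 4·t, s^2 + 4·s], [4·s·t + t^2, 2·s^2 + 2·s·t]].
At the point, J = [[15.0000, 5.0000], [16.2500, 7.0000]] (det J = 23.7500).
Solving J·Δ = −F gives Δ = (-2.5368, 4.7105).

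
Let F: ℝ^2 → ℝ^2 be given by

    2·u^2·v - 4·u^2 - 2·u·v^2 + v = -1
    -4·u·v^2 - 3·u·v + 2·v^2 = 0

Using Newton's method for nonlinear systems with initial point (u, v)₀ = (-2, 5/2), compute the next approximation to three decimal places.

At (-2, 5/2): F = (32.500, 77.500).
Jacobian J = [[4·u·v - 8·u - 2·v^2, 2·u^2 - 4·u·v + 1], [-4·v^2 - 3·v, -8·u·v - 3·u + 4·v]].
At the point, J = [[-16.500, 29.000], [-32.500, 56.000]] (det J = 18.500).
Solving J·Δ = −F gives Δ = (23.108, 12.027).
Then the next iterate is (u, v)₁ = (21.108, 14.527).

(21.108, 14.527)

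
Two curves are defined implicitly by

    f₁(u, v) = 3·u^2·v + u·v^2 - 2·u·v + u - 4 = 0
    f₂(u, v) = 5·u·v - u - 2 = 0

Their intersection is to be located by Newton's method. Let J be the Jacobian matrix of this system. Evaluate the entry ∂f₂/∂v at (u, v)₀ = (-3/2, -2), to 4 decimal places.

-7.5000

∂f₂/∂v = 5·u.
At (-3/2, -2) this is -7.5000.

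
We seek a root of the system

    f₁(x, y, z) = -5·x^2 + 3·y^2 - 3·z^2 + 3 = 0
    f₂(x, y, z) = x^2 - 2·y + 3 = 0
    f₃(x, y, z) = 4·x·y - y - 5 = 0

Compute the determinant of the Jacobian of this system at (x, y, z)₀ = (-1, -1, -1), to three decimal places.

J = [[-10·x, 6·y, -6·z], [2·x, -2, 0], [4·y, 4·x - 1, 0]].
At the point, J = [[10.000, -6.000, 6.000], [-2.000, -2.000, 0.000], [-4.000, -5.000, 0.000]].
det J = 12.000.

12.000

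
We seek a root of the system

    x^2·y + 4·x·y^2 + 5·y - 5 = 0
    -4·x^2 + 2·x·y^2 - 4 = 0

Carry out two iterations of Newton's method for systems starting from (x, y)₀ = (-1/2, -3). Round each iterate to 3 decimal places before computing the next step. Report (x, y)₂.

At (-1/2, -3): F = (-38.750, -14.000).
Jacobian J = [[2·x·y + 4·y^2, x^2 + 8·x·y + 5], [-8·x + 2·y^2, 4·x·y]].
At the point, J = [[39.000, 17.250], [22.000, 6.000]] (det J = -145.500).
Solving J·Δ = −F gives Δ = (0.062, 2.107).
Then the next iterate is (x, y)₁ = (-0.438, -0.893).
Round to (-0.438, -0.893) and repeat: F = (-11.03345, -5.46594), J = [[3.97206, 8.32092], [5.09890, 1.56454]].
Δ = (0.779, 0.954), so (x, y)₂ = (0.341, 0.061).

(0.341, 0.061)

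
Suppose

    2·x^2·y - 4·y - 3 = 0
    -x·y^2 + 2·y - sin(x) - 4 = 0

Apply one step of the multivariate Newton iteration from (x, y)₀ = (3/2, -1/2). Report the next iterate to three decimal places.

(0.708, 1.248)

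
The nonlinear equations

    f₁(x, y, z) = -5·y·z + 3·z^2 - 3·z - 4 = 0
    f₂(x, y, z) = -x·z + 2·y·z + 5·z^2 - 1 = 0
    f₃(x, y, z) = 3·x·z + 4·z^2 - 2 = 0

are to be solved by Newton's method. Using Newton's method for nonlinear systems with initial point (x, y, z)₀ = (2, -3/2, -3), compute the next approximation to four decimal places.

At (2, -3/2, -3): F = (9.5000, 59.0000, 16.0000).
Jacobian J = [[0, -5·z, -5·y + 6·z - 3], [-z, 2·z, -x + 2·y + 10·z], [3·z, 0, 3·x + 8·z]].
At the point, J = [[0.0000, 15.0000, -13.5000], [3.0000, -6.0000, -35.0000], [-9.0000, 0.0000, -18.0000]] (det J = 6264.0000).
Solving J·Δ = −F gives Δ = (-1.1590, 0.6882, 1.4684).
Then the next iterate is (x, y, z)₁ = (0.8410, -0.8118, -1.5316).

(0.8410, -0.8118, -1.5316)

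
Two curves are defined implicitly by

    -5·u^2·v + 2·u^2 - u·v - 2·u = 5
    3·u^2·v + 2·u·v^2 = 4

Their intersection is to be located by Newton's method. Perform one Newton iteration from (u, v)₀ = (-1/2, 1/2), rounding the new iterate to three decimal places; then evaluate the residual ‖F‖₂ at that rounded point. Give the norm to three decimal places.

At (-1/2, 1/2): F = (-3.875, -3.875).
Jacobian J = [[-10·u·v + 4·u - v - 2, -5·u^2 - u], [6·u·v + 2·v^2, 3·u^2 + 4·u·v]].
At the point, J = [[-2.000, -0.750], [-1.000, -0.250]] (det J = -0.250).
Solving J·Δ = −F gives Δ = (-7.750, 15.500).
Then the next iterate is (u, v)₁ = (-8.250, 16.000).
Re-evaluating at (-8.250, 16.000): F = (-5165.375, -961.000), so ‖F‖₂ = 5254.010.

5254.010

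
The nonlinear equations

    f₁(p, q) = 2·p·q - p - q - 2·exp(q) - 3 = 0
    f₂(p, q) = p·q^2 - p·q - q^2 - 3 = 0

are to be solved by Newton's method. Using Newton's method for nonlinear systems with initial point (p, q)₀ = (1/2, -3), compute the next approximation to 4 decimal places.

(-0.0886, 2.2250)

At (1/2, -3): F = (-3.599574, -6.0000).
Jacobian J = [[2·q - 1, 2·p - 2·exp(q) - 1], [q^2 - q, 2·p·q - p - 2·q]].
At the point, J = [[-7.0000, -0.099574], [12.0000, 2.5000]] (det J = -16.305110).
Solving J·Δ = −F gives Δ = (-0.5886, 5.2250).
Then the next iterate is (p, q)₁ = (-0.0886, 2.2250).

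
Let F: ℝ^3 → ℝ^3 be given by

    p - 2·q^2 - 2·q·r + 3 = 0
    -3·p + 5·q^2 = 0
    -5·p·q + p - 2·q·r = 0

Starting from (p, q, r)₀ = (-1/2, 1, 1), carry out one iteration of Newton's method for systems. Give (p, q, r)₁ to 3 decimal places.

At (-1/2, 1, 1): F = (-1.500, 6.500, 0.000).
Jacobian J = [[1, -4·q - 2·r, -2·q], [-3, 10·q, 0], [-5·q + 1, -5·p - 2·r, -2·q]].
At the point, J = [[1.000, -6.000, -2.000], [-3.000, 10.000, 0.000], [-4.000, 0.500, -2.000]] (det J = -61.000).
Solving J·Δ = −F gives Δ = (-0.893, -0.918, 1.557).
Then the next iterate is (p, q, r)₁ = (-1.393, 0.082, 2.557).

(-1.393, 0.082, 2.557)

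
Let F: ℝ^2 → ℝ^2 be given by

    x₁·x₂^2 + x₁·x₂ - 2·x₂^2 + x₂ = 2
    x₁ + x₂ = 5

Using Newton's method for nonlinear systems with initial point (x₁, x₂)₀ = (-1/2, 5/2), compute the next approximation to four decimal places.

(2.0241, 2.9759)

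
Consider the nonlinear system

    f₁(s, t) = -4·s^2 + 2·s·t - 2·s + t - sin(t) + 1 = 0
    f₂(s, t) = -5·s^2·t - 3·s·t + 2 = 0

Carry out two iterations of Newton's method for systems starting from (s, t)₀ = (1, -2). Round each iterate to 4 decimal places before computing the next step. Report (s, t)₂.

(-0.1601, -2.7459)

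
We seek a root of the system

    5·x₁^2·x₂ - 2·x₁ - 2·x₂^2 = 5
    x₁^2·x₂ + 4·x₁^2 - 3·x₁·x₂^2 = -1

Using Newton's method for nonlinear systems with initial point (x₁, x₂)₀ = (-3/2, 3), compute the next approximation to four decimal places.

(-1.1845, 1.5605)

At (-3/2, 3): F = (13.7500, 57.2500).
Jacobian J = [[10·x₁·x₂ - 2, 5·x₁^2 - 4·x₂], [2·x₁·x₂ + 8·x₁ - 3·x₂^2, x₁^2 - 6·x₁·x₂]].
At the point, J = [[-47.0000, -0.7500], [-48.0000, 29.2500]] (det J = -1410.7500).
Solving J·Δ = −F gives Δ = (0.3155, -1.4395).
Then the next iterate is (x₁, x₂)₁ = (-1.1845, 1.5605).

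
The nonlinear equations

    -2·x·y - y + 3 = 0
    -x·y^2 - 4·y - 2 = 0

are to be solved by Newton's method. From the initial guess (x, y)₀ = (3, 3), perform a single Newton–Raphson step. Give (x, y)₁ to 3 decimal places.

At (3, 3): F = (-18.000, -41.000).
Jacobian J = [[-2·y, -2·x - 1], [-y^2, -2·x·y - 4]].
At the point, J = [[-6.000, -7.000], [-9.000, -22.000]] (det J = 69.000).
Solving J·Δ = −F gives Δ = (-1.580, -1.217).
Then the next iterate is (x, y)₁ = (1.420, 1.783).

(1.420, 1.783)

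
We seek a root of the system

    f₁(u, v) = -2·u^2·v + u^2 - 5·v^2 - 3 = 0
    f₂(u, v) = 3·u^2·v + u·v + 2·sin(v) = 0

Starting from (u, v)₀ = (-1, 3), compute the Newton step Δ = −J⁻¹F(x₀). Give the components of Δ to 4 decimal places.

(0.4168, -1.5260)

At (-1, 3): F = (-53.0000, 6.282240).
Jacobian J = [[-4·u·v + 2·u, -2·u^2 - 10·v], [6·u·v + v, 3·u^2 + u + 2·cos(v)]].
At the point, J = [[10.0000, -32.0000], [-15.0000, 0.020015]] (det J = -479.799850).
Solving J·Δ = −F gives Δ = (0.4168, -1.5260).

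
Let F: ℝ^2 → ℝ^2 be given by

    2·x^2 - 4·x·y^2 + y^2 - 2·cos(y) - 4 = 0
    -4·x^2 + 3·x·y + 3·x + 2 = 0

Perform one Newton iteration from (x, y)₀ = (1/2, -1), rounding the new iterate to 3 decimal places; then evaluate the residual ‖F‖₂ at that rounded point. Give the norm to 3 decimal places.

4355.870

At (1/2, -1): F = (-5.58060, 1.000).
Jacobian J = [[4·x - 4·y^2, -8·x·y + 2·y + 2·sin(y)], [-8·x + 3·y + 3, 3·x]].
At the point, J = [[-2.000, 0.31706], [-4.000, 1.500]] (det J = -1.73177).
Solving J·Δ = −F gives Δ = (-5.017, -14.045).
Then the next iterate is (x, y)₁ = (-4.517, -15.045).
Re-evaluating at (-4.517, -15.045): F = (4354.46333, 110.71064), so ‖F‖₂ = 4355.870.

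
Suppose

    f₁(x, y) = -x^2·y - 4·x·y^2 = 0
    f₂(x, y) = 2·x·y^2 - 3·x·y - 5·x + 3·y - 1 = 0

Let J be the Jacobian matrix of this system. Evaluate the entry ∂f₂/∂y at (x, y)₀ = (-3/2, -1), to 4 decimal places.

∂f₂/∂y = 4·x·y - 3·x + 3.
At (-3/2, -1) this is 13.5000.

13.5000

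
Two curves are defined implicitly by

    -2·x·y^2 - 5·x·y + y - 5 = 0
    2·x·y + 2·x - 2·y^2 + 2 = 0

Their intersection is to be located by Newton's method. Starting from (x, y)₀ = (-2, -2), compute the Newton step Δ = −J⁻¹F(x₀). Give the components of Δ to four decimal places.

At (-2, -2): F = (-11.0000, -2.0000).
Jacobian J = [[-2·y^2 - 5·y, -4·x·y - 5·x + 1], [2·y + 2, 2·x - 4·y]].
At the point, J = [[2.0000, -5.0000], [-2.0000, 4.0000]] (det J = -2.0000).
Solving J·Δ = −F gives Δ = (-27.0000, -13.0000).

(-27.0000, -13.0000)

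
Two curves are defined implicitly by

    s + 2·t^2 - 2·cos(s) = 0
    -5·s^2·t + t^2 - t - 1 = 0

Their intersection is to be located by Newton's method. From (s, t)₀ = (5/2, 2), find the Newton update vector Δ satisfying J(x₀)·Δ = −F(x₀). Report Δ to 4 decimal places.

(-0.4442, -1.3908)

At (5/2, 2): F = (12.102287, -61.5000).
Jacobian J = [[2·sin(s) + 1, 4·t], [-10·s·t, -5·s^2 + 2·t - 1]].
At the point, J = [[2.196944, 8.0000], [-50.0000, -28.2500]] (det J = 337.936324).
Solving J·Δ = −F gives Δ = (-0.4442, -1.3908).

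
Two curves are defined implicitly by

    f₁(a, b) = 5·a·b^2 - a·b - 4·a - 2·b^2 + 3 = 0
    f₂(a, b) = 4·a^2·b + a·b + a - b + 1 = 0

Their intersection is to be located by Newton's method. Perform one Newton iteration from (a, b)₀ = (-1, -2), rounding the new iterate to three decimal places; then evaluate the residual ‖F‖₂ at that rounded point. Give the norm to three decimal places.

At (-1, -2): F = (-23.000, -4.000).
Jacobian J = [[5·b^2 - b - 4, 10·a·b - a - 4·b], [8·a·b + b + 1, 4·a^2 + a - 1]].
At the point, J = [[18.000, 29.000], [15.000, 2.000]] (det J = -399.000).
Solving J·Δ = −F gives Δ = (0.175, 0.684).
Then the next iterate is (a, b)₁ = (-0.825, -1.316).
Re-evaluating at (-0.825, -1.316): F = (-5.39332, -1.00611), so ‖F‖₂ = 5.486.

5.486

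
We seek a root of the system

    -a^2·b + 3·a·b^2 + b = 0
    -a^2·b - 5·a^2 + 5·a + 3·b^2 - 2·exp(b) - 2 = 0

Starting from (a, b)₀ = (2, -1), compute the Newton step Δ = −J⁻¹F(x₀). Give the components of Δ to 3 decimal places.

At (2, -1): F = (9.000, -5.73576).
Jacobian J = [[-2·a·b + 3·b^2, -a^2 + 6·a·b + 1], [-2·a·b - 10·a + 5, -a^2 + 6·b - 2·exp(b)]].
At the point, J = [[7.000, -15.000], [-11.000, -10.73576]] (det J = -240.15031).
Solving J·Δ = −F gives Δ = (-0.761, 0.245).

(-0.761, 0.245)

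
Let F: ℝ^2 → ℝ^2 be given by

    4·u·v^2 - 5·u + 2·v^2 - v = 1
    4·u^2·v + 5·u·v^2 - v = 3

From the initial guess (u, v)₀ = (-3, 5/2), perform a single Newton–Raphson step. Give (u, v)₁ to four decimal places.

At (-3, 5/2): F = (-51.0000, -9.2500).
Jacobian J = [[4·v^2 - 5, 8·u·v + 4·v - 1], [8·u·v + 5·v^2, 4·u^2 + 10·u·v - 1]].
At the point, J = [[20.0000, -51.0000], [-28.7500, -40.0000]] (det J = -2266.2500).
Solving J·Δ = −F gives Δ = (0.6920, -0.7286).
Then the next iterate is (u, v)₁ = (-2.3080, 1.7714).

(-2.3080, 1.7714)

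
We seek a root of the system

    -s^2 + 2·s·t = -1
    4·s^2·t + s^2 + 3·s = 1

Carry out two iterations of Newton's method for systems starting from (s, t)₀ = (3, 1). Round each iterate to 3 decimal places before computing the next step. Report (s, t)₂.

(1.167, 0.182)

At (3, 1): F = (-2.000, 53.000).
Jacobian J = [[-2·s + 2·t, 2·s], [8·s·t + 2·s + 3, 4·s^2]].
At the point, J = [[-4.000, 6.000], [33.000, 36.000]] (det J = -342.000).
Solving J·Δ = −F gives Δ = (-1.140, -0.427).
Then the next iterate is (s, t)₁ = (1.860, 0.573).
Round to (1.860, 0.573) and repeat: F = (-0.32804, 15.96900), J = [[-2.574, 3.720], [15.24624, 13.83840]].
Δ = (-0.693, -0.391), so (s, t)₂ = (1.167, 0.182).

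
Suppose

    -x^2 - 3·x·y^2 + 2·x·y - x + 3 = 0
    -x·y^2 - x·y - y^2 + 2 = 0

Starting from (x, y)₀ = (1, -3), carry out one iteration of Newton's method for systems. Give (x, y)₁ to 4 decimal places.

At (1, -3): F = (-32.0000, -13.0000).
Jacobian J = [[-2·x - 3·y^2 + 2·y - 1, -6·x·y + 2·x], [-y^2 - y, -2·x·y - x - 2·y]].
At the point, J = [[-36.0000, 20.0000], [-6.0000, 11.0000]] (det J = -276.0000).
Solving J·Δ = −F gives Δ = (-0.3333, 1.0000).
Then the next iterate is (x, y)₁ = (0.6667, -2.0000).

(0.6667, -2.0000)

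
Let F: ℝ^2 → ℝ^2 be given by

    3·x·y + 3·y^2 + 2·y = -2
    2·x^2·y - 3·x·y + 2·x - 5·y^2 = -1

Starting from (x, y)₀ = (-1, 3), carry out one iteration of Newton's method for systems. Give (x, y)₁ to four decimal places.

At (-1, 3): F = (26.0000, -31.0000).
Jacobian J = [[3·y, 3·x + 6·y + 2], [4·x·y - 3·y + 2, 2·x^2 - 3·x - 10·y]].
At the point, J = [[9.0000, 17.0000], [-19.0000, -25.0000]] (det J = 98.0000).
Solving J·Δ = −F gives Δ = (1.2551, -2.1939).
Then the next iterate is (x, y)₁ = (0.2551, 0.8061).

(0.2551, 0.8061)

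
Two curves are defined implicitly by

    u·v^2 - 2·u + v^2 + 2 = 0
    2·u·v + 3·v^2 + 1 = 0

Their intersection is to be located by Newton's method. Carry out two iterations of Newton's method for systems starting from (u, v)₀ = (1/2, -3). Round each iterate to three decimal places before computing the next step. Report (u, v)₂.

At (1/2, -3): F = (14.500, 25.000).
Jacobian J = [[v^2 - 2, 2·u·v + 2·v], [2·v, 2·u + 6·v]].
At the point, J = [[7.000, -9.000], [-6.000, -17.000]] (det J = -173.000).
Solving J·Δ = −F gives Δ = (-0.124, 1.514).
Then the next iterate is (u, v)₁ = (0.376, -1.486).
Round to (0.376, -1.486) and repeat: F = (4.28648, 6.50712), J = [[0.20820, -4.08947], [-2.972, -8.164]].
Δ = (-0.605, 1.017), so (u, v)₂ = (-0.229, -0.469).

(-0.229, -0.469)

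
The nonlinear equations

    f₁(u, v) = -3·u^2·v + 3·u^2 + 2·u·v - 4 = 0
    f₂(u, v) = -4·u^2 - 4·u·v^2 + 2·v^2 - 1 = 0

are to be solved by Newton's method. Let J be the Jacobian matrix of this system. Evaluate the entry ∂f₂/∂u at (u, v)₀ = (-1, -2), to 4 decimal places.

∂f₂/∂u = -8·u - 4·v^2.
At (-1, -2) this is -8.0000.

-8.0000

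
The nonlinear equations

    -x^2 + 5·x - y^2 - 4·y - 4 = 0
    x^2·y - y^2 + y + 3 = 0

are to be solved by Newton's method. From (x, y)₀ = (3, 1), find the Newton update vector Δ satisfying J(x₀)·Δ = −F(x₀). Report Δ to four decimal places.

(-1.7143, -0.2143)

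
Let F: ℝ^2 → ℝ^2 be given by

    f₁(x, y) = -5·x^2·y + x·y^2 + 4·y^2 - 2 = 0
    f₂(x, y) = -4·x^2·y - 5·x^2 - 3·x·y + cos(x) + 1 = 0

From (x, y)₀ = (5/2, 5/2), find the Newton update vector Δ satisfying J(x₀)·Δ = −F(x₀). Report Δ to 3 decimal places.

At (5/2, 5/2): F = (-39.500, -112.30114).
Jacobian J = [[-10·x·y + y^2, -5·x^2 + 2·x·y + 8·y], [-8·x·y - 10·x - 3·y - sin(x), -4·x^2 - 3·x]].
At the point, J = [[-56.250, 1.250], [-83.09847, -32.500]] (det J = 1931.99809).
Solving J·Δ = −F gives Δ = (-0.737, -1.571).

(-0.737, -1.571)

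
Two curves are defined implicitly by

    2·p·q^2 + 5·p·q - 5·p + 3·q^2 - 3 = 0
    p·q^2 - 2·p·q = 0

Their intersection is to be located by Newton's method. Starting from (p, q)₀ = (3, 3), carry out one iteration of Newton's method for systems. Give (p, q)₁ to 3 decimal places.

At (3, 3): F = (108.000, 9.000).
Jacobian J = [[2·q^2 + 5·q - 5, 4·p·q + 5·p + 6·q], [q^2 - 2·q, 2·p·q - 2·p]].
At the point, J = [[28.000, 69.000], [3.000, 12.000]] (det J = 129.000).
Solving J·Δ = −F gives Δ = (-5.233, 0.558).
Then the next iterate is (p, q)₁ = (-2.233, 3.558).

(-2.233, 3.558)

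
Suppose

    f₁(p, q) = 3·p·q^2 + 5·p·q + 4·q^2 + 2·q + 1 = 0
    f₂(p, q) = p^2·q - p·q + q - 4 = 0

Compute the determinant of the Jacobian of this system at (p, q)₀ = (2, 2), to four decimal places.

-246.0000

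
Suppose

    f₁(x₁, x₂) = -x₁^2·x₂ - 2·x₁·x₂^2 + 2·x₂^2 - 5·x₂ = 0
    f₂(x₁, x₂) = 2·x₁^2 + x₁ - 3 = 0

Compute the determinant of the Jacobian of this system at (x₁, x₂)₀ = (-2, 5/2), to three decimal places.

147.000

J = [[-2·x₁·x₂ - 2·x₂^2, -x₁^2 - 4·x₁·x₂ + 4·x₂ - 5], [4·x₁ + 1, 0]].
At the point, J = [[-2.500, 21.000], [-7.000, 0.000]].
det J = 147.000.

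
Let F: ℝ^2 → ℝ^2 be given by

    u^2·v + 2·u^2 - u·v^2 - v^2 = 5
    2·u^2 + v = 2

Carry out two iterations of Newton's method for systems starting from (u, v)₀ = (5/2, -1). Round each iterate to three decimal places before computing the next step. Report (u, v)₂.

At (5/2, -1): F = (-2.250, 9.500).
Jacobian J = [[2·u·v + 4·u - v^2, u^2 - 2·u·v - 2·v], [4·u, 1]].
At the point, J = [[4.000, 13.250], [10.000, 1.000]] (det J = -128.500).
Solving J·Δ = −F gives Δ = (-0.997, 0.471).
Then the next iterate is (u, v)₁ = (1.503, -0.529).
Round to (1.503, -0.529) and repeat: F = (-2.37744, 1.98902), J = [[4.14198, 4.90718], [6.012, 1.000]].
Δ = (-0.479, 0.888), so (u, v)₂ = (1.024, 0.359).

(1.024, 0.359)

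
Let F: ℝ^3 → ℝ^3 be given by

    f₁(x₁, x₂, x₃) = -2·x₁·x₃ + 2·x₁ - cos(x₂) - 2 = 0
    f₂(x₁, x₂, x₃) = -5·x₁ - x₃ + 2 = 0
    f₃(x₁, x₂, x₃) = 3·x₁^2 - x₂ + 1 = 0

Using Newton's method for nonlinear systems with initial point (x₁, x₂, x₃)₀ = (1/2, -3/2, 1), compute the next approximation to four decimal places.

At (1/2, -3/2, 1): F = (-2.070737, -1.5000, 3.2500).
Jacobian J = [[-2·x₃ + 2, sin(x₂), -2·x₁], [-5, 0, -1], [6·x₁, -1, 0]].
At the point, J = [[0.0000, -0.997495, -1.0000], [-5.0000, 0.0000, -1.0000], [3.0000, -1.0000, 0.0000]] (det J = -2.007515).
Solving J·Δ = −F gives Δ = (1.8992, 8.9475, -10.9958).
Then the next iterate is (x₁, x₂, x₃)₁ = (2.3992, 7.4475, -9.9958).

(2.3992, 7.4475, -9.9958)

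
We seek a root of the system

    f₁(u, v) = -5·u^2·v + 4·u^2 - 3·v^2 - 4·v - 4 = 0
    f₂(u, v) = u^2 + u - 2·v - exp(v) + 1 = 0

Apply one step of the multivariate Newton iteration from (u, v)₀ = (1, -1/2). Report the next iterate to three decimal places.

(1.666, 1.569)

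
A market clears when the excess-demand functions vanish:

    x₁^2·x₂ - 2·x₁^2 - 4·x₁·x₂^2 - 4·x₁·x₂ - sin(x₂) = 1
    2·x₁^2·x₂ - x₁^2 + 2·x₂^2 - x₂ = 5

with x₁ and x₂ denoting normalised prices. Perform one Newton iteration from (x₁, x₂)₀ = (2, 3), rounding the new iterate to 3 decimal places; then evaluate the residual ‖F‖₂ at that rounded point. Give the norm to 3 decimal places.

27.335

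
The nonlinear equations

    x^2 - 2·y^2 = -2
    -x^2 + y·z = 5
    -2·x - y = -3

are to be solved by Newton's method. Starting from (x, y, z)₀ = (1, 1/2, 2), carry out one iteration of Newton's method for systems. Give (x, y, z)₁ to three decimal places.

At (1, 1/2, 2): F = (2.500, -5.000, 0.500).
Jacobian J = [[2·x, -4·y, 0], [-2·x, z, y], [-2, -1, 0]].
At the point, J = [[2.000, -2.000, 0.000], [-2.000, 2.000, 0.500], [-2.000, -1.000, 0.000]] (det J = 3.000).
Solving J·Δ = −F gives Δ = (-0.250, 1.000, 5.000).
Then the next iterate is (x, y, z)₁ = (0.750, 1.500, 7.000).

(0.750, 1.500, 7.000)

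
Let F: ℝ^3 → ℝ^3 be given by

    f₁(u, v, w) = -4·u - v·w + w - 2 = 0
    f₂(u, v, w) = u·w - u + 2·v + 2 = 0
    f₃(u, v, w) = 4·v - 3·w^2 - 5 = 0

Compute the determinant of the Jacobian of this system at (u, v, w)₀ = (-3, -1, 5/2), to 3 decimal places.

27.750

J = [[-4, -w, -v + 1], [w - 1, 2, u], [0, 4, -6·w]].
At the point, J = [[-4.000, -2.500, 2.000], [1.500, 2.000, -3.000], [0.000, 4.000, -15.000]].
det J = 27.750.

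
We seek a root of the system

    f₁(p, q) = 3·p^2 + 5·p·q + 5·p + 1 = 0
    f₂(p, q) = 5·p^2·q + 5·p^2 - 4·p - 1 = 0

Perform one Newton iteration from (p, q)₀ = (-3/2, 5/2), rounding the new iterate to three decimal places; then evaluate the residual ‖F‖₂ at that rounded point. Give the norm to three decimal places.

At (-3/2, 5/2): F = (-18.500, 44.375).
Jacobian J = [[6·p + 5·q + 5, 5·p], [10·p·q + 10·p - 4, 5·p^2]].
At the point, J = [[8.500, -7.500], [-56.500, 11.250]] (det J = -328.125).
Solving J·Δ = −F gives Δ = (0.380, -2.036).
Then the next iterate is (p, q)₁ = (-1.120, 0.464).
Re-evaluating at (-1.120, 0.464): F = (-3.43520, 12.66221), so ‖F‖₂ = 13.120.

13.120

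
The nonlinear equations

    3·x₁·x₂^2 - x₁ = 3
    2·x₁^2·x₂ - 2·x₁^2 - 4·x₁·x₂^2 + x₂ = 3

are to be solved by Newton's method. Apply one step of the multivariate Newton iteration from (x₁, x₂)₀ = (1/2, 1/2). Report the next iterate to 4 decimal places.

(-1.5600, 2.2400)

At (1/2, 1/2): F = (-3.1250, -3.2500).
Jacobian J = [[3·x₂^2 - 1, 6·x₁·x₂], [4·x₁·x₂ - 4·x₁ - 4·x₂^2, 2·x₁^2 - 8·x₁·x₂ + 1]].
At the point, J = [[-0.2500, 1.5000], [-2.0000, -0.5000]] (det J = 3.1250).
Solving J·Δ = −F gives Δ = (-2.0600, 1.7400).
Then the next iterate is (x₁, x₂)₁ = (-1.5600, 2.2400).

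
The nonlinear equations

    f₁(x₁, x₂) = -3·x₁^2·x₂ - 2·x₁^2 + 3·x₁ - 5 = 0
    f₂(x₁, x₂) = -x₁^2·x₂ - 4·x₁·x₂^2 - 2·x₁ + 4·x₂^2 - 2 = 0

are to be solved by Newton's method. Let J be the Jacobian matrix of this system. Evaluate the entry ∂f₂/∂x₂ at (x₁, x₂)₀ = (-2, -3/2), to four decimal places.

∂f₂/∂x₂ = -x₁^2 - 8·x₁·x₂ + 8·x₂.
At (-2, -3/2) this is -40.0000.

-40.0000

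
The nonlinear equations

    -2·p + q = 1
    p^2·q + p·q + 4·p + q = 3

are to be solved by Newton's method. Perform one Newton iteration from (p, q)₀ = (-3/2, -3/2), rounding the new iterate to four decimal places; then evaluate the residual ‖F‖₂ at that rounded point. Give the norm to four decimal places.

3.9384

At (-3/2, -3/2): F = (0.5000, -11.6250).
Jacobian J = [[-2, 1], [2·p·q + q + 4, p^2 + p + 1]].
At the point, J = [[-2.0000, 1.0000], [7.0000, 1.7500]] (det J = -10.5000).
Solving J·Δ = −F gives Δ = (1.1905, 1.8810).
Then the next iterate is (p, q)₁ = (-0.3095, 0.3810).
Re-evaluating at (-0.3095, 0.3810): F = (0.0000, -3.938423), so ‖F‖₂ = 3.9384.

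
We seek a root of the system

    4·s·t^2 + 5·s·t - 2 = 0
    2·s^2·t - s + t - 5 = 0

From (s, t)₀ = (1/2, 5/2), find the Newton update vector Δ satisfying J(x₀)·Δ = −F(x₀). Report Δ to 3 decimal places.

(-7.520, 21.220)

At (1/2, 5/2): F = (16.750, -1.750).
Jacobian J = [[4·t^2 + 5·t, 8·s·t + 5·s], [4·s·t - 1, 2·s^2 + 1]].
At the point, J = [[37.500, 12.500], [4.000, 1.500]] (det J = 6.250).
Solving J·Δ = −F gives Δ = (-7.520, 21.220).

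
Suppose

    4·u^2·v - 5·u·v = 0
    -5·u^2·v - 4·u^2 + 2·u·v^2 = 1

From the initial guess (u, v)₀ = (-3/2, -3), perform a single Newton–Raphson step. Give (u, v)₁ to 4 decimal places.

(-1.0260, -1.4651)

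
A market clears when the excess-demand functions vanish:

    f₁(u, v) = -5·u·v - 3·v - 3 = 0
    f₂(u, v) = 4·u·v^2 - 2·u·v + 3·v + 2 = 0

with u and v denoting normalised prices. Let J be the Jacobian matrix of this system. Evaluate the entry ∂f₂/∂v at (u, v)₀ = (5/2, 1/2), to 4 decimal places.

8.0000

∂f₂/∂v = 8·u·v - 2·u + 3.
At (5/2, 1/2) this is 8.0000.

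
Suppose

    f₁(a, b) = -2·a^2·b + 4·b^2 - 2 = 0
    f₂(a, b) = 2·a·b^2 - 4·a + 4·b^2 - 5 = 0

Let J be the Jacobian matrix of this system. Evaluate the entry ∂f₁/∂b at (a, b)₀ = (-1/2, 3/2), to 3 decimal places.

11.500

∂f₁/∂b = -2·a^2 + 8·b.
At (-1/2, 3/2) this is 11.500.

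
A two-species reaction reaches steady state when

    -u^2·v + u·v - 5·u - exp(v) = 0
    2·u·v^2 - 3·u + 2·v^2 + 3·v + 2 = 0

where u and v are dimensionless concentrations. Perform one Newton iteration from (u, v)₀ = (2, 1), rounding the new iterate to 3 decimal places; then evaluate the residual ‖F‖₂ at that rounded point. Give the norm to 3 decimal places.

At (2, 1): F = (-14.71828, 5.000).
Jacobian J = [[-2·u·v + v - 5, -u^2 + u - exp(v)], [2·v^2 - 3, 4·u·v + 4·v + 3]].
At the point, J = [[-8.000, -4.71828], [-1.000, 15.000]] (det J = -124.71828).
Solving J·Δ = −F gives Δ = (-1.581, -0.439).
Then the next iterate is (u, v)₁ = (0.419, 0.561).
Re-evaluating at (0.419, 0.561): F = (-3.71085, 3.31918), so ‖F‖₂ = 4.979.

4.979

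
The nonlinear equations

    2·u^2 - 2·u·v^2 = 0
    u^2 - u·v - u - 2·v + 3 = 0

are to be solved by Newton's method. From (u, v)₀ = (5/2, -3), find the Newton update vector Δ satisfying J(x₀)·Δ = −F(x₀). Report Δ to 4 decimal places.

(-2.6509, 0.3764)

At (5/2, -3): F = (-32.5000, 20.2500).
Jacobian J = [[4·u - 2·v^2, -4·u·v], [2·u - v - 1, -u - 2]].
At the point, J = [[-8.0000, 30.0000], [7.0000, -4.5000]] (det J = -174.0000).
Solving J·Δ = −F gives Δ = (-2.6509, 0.3764).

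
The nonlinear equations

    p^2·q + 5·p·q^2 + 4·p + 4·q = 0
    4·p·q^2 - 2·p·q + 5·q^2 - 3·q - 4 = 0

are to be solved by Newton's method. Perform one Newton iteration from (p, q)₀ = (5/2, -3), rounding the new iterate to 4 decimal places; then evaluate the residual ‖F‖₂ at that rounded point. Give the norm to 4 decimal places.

At (5/2, -3): F = (91.7500, 155.0000).
Jacobian J = [[2·p·q + 5·q^2 + 4, p^2 + 10·p·q + 4], [4·q^2 - 2·q, 8·p·q - 2·p + 10·q - 3]].
At the point, J = [[34.0000, -64.7500], [42.0000, -98.0000]] (det J = -612.5000).
Solving J·Δ = −F gives Δ = (1.7057, 2.3127).
Then the next iterate is (p, q)₁ = (4.2057, -0.6873).
Re-evaluating at (4.2057, -0.6873): F = (11.850168, 14.151738), so ‖F‖₂ = 18.4580.

18.4580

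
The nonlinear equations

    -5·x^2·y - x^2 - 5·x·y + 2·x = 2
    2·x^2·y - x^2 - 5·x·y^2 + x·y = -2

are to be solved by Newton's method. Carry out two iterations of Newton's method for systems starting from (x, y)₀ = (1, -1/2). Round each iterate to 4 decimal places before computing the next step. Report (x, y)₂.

(-3.4992, -2.9437)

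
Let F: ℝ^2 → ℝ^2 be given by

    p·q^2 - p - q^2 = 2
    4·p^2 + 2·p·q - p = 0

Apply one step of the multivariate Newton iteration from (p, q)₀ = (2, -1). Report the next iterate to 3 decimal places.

(1.692, -2.500)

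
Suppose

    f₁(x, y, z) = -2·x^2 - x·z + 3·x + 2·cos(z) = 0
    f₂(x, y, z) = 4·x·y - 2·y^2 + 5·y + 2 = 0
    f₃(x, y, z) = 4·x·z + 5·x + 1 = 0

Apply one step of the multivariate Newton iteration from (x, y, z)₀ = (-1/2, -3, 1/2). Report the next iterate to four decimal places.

(-0.7000, -1.4933, -1.4499)

At (-1/2, -3, 1/2): F = (0.005165, -25.0000, -2.5000).
Jacobian J = [[-4·x - z + 3, 0, -x - 2·sin(z)], [4·y, 4·x - 4·y + 5, 0], [4·z + 5, 0, 4·x]].
At the point, J = [[4.5000, 0.0000, -0.458851], [-12.0000, 15.0000, 0.0000], [7.0000, 0.0000, -2.0000]] (det J = -86.820637).
Solving J·Δ = −F gives Δ = (-0.2000, 1.5067, -1.9499).
Then the next iterate is (x, y, z)₁ = (-0.7000, -1.4933, -1.4499).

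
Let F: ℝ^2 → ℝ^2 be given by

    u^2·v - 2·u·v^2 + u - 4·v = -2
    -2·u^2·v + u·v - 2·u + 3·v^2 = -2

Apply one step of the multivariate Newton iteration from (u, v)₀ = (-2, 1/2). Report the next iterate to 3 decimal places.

(26.000, 10.750)

At (-2, 1/2): F = (1.000, 1.750).
Jacobian J = [[2·u·v - 2·v^2 + 1, u^2 - 4·u·v - 4], [-4·u·v + v - 2, -2·u^2 + u + 6·v]].
At the point, J = [[-1.500, 4.000], [2.500, -7.000]] (det J = 0.500).
Solving J·Δ = −F gives Δ = (28.000, 10.250).
Then the next iterate is (u, v)₁ = (26.000, 10.750).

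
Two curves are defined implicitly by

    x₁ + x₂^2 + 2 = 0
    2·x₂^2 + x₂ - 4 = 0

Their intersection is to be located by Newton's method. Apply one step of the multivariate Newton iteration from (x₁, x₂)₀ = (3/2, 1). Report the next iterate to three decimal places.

At (3/2, 1): F = (4.500, -1.000).
Jacobian J = [[1, 2·x₂], [0, 4·x₂ + 1]].
At the point, J = [[1.000, 2.000], [0.000, 5.000]] (det J = 5.000).
Solving J·Δ = −F gives Δ = (-4.900, 0.200).
Then the next iterate is (x₁, x₂)₁ = (-3.400, 1.200).

(-3.400, 1.200)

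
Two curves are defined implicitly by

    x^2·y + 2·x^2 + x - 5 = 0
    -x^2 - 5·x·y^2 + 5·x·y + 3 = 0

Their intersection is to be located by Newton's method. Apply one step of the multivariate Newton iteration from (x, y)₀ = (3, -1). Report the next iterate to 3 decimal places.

At (3, -1): F = (7.000, -36.000).
Jacobian J = [[2·x·y + 4·x + 1, x^2], [-2·x - 5·y^2 + 5·y, -10·x·y + 5·x]].
At the point, J = [[7.000, 9.000], [-16.000, 45.000]] (det J = 459.000).
Solving J·Δ = −F gives Δ = (-1.392, 0.305).
Then the next iterate is (x, y)₁ = (1.608, -0.695).

(1.608, -0.695)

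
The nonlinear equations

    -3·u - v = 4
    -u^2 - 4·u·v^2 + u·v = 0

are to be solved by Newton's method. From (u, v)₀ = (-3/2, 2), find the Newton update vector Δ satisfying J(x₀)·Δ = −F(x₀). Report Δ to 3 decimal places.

At (-3/2, 2): F = (-1.500, 18.750).
Jacobian J = [[-3, -1], [-2·u - 4·v^2 + v, -8·u·v + u]].
At the point, J = [[-3.000, -1.000], [-11.000, 22.500]] (det J = -78.500).
Solving J·Δ = −F gives Δ = (-0.191, -0.927).

(-0.191, -0.927)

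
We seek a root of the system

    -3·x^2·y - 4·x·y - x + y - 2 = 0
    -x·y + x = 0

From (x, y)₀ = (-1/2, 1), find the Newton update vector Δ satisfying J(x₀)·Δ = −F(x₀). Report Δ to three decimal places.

At (-1/2, 1): F = (0.750, 0.000).
Jacobian J = [[-6·x·y - 4·y - 1, -3·x^2 - 4·x + 1], [-y + 1, -x]].
At the point, J = [[-2.000, 2.250], [0.000, 0.500]] (det J = -1.000).
Solving J·Δ = −F gives Δ = (0.375, 0.000).

(0.375, 0.000)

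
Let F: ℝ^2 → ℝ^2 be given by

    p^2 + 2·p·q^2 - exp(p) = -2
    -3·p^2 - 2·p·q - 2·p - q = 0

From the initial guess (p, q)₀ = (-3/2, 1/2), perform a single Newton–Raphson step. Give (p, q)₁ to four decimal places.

(-1.3649, 1.4696)

At (-3/2, 1/2): F = (3.276870, -2.7500).
Jacobian J = [[2·p + 2·q^2 - exp(p), 4·p·q], [-6·p - 2·q - 2, -2·p - 1]].
At the point, J = [[-2.723130, -3.0000], [6.0000, 2.0000]] (det J = 12.553740).
Solving J·Δ = −F gives Δ = (0.1351, 0.9696).
Then the next iterate is (p, q)₁ = (-1.3649, 1.4696).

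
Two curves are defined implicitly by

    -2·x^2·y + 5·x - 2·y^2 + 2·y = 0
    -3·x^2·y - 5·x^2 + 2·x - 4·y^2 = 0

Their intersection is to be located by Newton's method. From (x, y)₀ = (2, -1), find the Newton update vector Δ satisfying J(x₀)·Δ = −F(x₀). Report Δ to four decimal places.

(-1.1250, -0.3125)

At (2, -1): F = (14.0000, -8.0000).
Jacobian J = [[-4·x·y + 5, -2·x^2 - 4·y + 2], [-6·x·y - 10·x + 2, -3·x^2 - 8·y]].
At the point, J = [[13.0000, -2.0000], [-6.0000, -4.0000]] (det J = -64.0000).
Solving J·Δ = −F gives Δ = (-1.1250, -0.3125).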